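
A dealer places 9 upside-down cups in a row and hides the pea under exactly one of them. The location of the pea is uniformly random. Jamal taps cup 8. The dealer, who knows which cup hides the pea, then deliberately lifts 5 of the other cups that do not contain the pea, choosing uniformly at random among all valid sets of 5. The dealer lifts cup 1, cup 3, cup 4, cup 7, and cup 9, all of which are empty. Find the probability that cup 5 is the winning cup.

8/27

Apply Bayes' rule, conditioning on where the pea actually is.
If it is under any of cups 1, 3, 4, 7, and 9 (prior 1/9 each): that cup was opened and seen not to hold the prize — ruled out; weight (1/9)·0 = 0 each.
If it is under any of cups 2, 5, and 6 (prior 1/9 each): the dealer has 21 equally likely choices, so probability 1/21; weight (1/9)·(1/21) = 1/189 each.
If it is under cup 8 (prior 1/9): the dealer has 56 equally likely choices, so probability 1/56; weight (1/9)·(1/56) = 1/504.
The weights sum to 1/56.
So P(the pea under cup 5 | the dealer opened cup 1, cup 3, cup 4, cup 7, and cup 9) = (1/189) / (1/56) = 8/27.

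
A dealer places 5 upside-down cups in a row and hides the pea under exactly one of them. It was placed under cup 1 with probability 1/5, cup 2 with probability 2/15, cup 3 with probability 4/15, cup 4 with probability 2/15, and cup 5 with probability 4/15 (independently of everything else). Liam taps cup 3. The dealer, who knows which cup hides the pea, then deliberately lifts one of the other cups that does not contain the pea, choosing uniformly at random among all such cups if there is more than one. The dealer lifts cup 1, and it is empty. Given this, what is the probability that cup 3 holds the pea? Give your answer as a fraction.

Apply Bayes' rule, conditioning on where the pea actually is.
If it is under cup 1 (prior 1/5): the dealer opened cup 1, so this case is ruled out; weight (1/5)·0 = 0.
If it is under either of cups 2 and 4 (prior 2/15 each): the dealer has 3 equally likely choices, so probability 1/3; weight (2/15)·(1/3) = 2/45 each.
If it is under cup 3 (prior 4/15): the dealer has 4 equally likely choices, so probability 1/4; weight (4/15)·(1/4) = 1/15.
If it is under cup 5 (prior 4/15): the dealer has 3 equally likely choices, so probability 1/3; weight (4/15)·(1/3) = 4/45.
The weights sum to 11/45.
So P(the pea under cup 3 | the dealer opened cup 1) = (1/15) / (11/45) = 3/11.

3/11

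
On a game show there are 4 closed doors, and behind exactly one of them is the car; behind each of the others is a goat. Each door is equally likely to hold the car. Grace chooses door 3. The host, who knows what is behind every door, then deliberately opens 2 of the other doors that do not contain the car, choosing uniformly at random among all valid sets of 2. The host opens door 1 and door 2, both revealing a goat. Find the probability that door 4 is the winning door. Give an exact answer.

Apply Bayes' rule, conditioning on where the car actually is.
If it is behind either of doors 1 and 2 (prior 1/4 each): that door was opened and seen not to hold the prize — ruled out; weight (1/4)·0 = 0 each.
If it is behind door 3 (prior 1/4): the host has 3 equally likely choices, so probability 1/3; weight (1/4)·(1/3) = 1/12.
If it is behind door 4 (prior 1/4): the host has no choice, probability 1; weight (1/4)·1 = 1/4.
The weights sum to 1/3.
So P(the car behind door 4 | the host opened door 1 and door 2) = (1/4) / (1/3) = 3/4.

3/4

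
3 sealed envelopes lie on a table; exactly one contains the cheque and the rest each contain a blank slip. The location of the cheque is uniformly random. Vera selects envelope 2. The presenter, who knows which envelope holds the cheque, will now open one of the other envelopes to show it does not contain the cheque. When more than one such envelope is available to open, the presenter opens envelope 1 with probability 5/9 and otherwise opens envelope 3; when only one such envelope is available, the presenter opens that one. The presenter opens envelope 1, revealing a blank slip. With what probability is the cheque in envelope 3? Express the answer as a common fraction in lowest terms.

Apply Bayes' rule, conditioning on where the cheque actually is.
If it is in envelope 1 (prior 1/3): the presenter opened envelope 1, so this case is ruled out; weight (1/3)·0 = 0.
If it is in envelope 2 (prior 1/3): envelope 1 is available, opened with probability 5/9; weight (1/3)·(5/9) = 5/27.
If it is in envelope 3 (prior 1/3): only envelope 1 is available, probability 1; weight (1/3)·1 = 1/3.
The weights sum to 14/27.
So P(the cheque in envelope 3 | the presenter opened envelope 1) = (1/3) / (14/27) = 9/14.

9/14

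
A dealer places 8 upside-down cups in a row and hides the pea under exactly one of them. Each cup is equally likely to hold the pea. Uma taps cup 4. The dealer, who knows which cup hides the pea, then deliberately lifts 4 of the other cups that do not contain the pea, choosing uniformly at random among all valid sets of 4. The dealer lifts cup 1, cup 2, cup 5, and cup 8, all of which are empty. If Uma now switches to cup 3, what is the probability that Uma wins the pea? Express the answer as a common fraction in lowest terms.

7/24

Apply Bayes' rule, conditioning on where the pea actually is.
If it is under any of cups 1, 2, 5, and 8 (prior 1/8 each): that cup was opened and seen not to hold the prize — ruled out; weight (1/8)·0 = 0 each.
If it is under any of cups 3, 6, and 7 (prior 1/8 each): the dealer has 15 equally likely choices, so probability 1/15; weight (1/8)·(1/15) = 1/120 each.
If it is under cup 4 (prior 1/8): the dealer has 35 equally likely choices, so probability 1/35; weight (1/8)·(1/35) = 1/280.
The weights sum to 1/35.
So P(the pea under cup 3 | the dealer opened cup 1, cup 2, cup 5, and cup 8) = (1/120) / (1/35) = 7/24.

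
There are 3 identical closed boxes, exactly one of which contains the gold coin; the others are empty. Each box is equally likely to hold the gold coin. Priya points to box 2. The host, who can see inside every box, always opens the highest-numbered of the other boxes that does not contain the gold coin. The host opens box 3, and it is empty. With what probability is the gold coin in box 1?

Consider each possible location of the gold coin in turn.
If it is in either of boxes 1 and 2 (prior 1/3 each): box 3 is the highest-numbered option available, probability 1; weight (1/3)·1 = 1/3 each.
If it is in box 3 (prior 1/3): the host opened box 3, so this case is ruled out; weight (1/3)·0 = 0.
The weights sum to 2/3.
So P(the gold coin in box 1 | the host opened box 3) = (1/3) / (2/3) = 1/2.

1/2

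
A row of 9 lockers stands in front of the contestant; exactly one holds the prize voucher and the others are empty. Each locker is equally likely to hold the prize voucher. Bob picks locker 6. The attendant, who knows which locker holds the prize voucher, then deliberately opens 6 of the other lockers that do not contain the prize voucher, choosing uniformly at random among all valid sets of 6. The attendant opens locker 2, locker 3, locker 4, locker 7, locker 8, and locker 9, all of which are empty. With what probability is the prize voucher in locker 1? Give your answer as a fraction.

Condition on the true location of the prize voucher.
If it is in either of lockers 1 and 5 (prior 1/9 each): the attendant has 7 equally likely choices, so probability 1/7; weight (1/9)·(1/7) = 1/63 each.
If it is in any of lockers 2, 3, 4, 7, 8, and 9 (prior 1/9 each): that locker was opened and seen not to hold the prize — ruled out; weight (1/9)·0 = 0 each.
If it is in locker 6 (prior 1/9): the attendant has 28 equally likely choices, so probability 1/28; weight (1/9)·(1/28) = 1/252.
The weights sum to 1/28.
So P(the prize voucher in locker 1 | the attendant opened locker 2, locker 3, locker 4, locker 7, locker 8, and locker 9) = (1/63) / (1/28) = 4/9.

4/9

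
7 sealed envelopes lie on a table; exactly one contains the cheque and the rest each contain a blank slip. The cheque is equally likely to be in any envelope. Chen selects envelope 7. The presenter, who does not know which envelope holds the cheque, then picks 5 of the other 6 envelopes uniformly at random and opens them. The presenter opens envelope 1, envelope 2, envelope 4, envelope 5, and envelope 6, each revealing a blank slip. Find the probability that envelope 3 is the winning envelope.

1/2

Because the presenter chose which envelopes to open without knowing where the cheque is, the choice is independent of the prize location. Learning that none of the 5 opened envelopes holds the cheque simply rules out those 5 locations and leaves the remaining 2 envelopes still equally likely by symmetry.
So P(the cheque in envelope 3) = 1/2.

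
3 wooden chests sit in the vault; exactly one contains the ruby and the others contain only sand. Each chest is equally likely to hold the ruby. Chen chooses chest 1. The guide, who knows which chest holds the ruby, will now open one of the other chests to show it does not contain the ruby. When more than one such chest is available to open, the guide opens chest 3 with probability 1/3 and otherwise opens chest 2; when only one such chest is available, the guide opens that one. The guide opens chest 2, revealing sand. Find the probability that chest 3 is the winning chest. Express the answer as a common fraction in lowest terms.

3/5

Condition on the true location of the ruby.
If it is in chest 1 (prior 1/3): chest 3 is available but not opened, probability 2/3; weight (1/3)·(2/3) = 2/9.
If it is in chest 2 (prior 1/3): the guide opened chest 2, so this case is ruled out; weight (1/3)·0 = 0.
If it is in chest 3 (prior 1/3): only chest 2 is available, probability 1; weight (1/3)·1 = 1/3.
The weights sum to 5/9.
So P(the ruby in chest 3 | the guide opened chest 2) = (1/3) / (5/9) = 3/5.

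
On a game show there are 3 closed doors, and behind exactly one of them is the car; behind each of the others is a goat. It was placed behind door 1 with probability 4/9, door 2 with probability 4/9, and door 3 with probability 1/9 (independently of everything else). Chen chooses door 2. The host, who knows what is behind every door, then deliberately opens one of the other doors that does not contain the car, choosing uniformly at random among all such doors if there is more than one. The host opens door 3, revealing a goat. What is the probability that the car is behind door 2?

Condition on the true location of the car.
If it is behind door 1 (prior 4/9): the host has no choice, probability 1; weight (4/9)·1 = 4/9.
If it is behind door 2 (prior 4/9): the host has 2 equally likely choices, so probability 1/2; weight (4/9)·(1/2) = 2/9.
If it is behind door 3 (prior 1/9): the host opened door 3, so this case is ruled out; weight (1/9)·0 = 0.
The weights sum to 2/3.
So P(the car behind door 2 | the host opened door 3) = (2/9) / (2/3) = 1/3.

1/3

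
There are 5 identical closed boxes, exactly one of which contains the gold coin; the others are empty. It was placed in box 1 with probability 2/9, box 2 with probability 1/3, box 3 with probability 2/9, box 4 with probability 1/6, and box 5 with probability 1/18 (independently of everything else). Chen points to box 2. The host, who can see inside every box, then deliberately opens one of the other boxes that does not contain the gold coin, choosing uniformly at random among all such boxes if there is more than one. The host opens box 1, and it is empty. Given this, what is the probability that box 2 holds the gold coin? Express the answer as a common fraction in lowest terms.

9/25

Condition on the true location of the gold coin.
If it is in box 1 (prior 2/9): the host opened box 1, so this case is ruled out; weight (2/9)·0 = 0.
If it is in box 2 (prior 1/3): the host has 4 equally likely choices, so probability 1/4; weight (1/3)·(1/4) = 1/12.
If it is in box 3 (prior 2/9): the host has 3 equally likely choices, so probability 1/3; weight (2/9)·(1/3) = 2/27.
If it is in box 4 (prior 1/6): the host has 3 equally likely choices, so probability 1/3; weight (1/6)·(1/3) = 1/18.
If it is in box 5 (prior 1/18): the host has 3 equally likely choices, so probability 1/3; weight (1/18)·(1/3) = 1/54.
The weights sum to 25/108.
So P(the gold coin in box 2 | the host opened box 1) = (1/12) / (25/108) = 9/25.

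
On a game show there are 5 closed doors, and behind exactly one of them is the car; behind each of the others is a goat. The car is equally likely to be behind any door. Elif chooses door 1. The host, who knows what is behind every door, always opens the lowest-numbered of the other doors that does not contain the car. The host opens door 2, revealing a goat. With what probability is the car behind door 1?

1/4

Apply Bayes' rule, conditioning on where the car actually is.
If it is behind any of doors 1, 3, 4, and 5 (prior 1/5 each): door 2 is the lowest-numbered option available, probability 1; weight (1/5)·1 = 1/5 each.
If it is behind door 2 (prior 1/5): the host opened door 2, so this case is ruled out; weight (1/5)·0 = 0.
The weights sum to 4/5.
So P(the car behind door 1 | the host opened door 2) = (1/5) / (4/5) = 1/4.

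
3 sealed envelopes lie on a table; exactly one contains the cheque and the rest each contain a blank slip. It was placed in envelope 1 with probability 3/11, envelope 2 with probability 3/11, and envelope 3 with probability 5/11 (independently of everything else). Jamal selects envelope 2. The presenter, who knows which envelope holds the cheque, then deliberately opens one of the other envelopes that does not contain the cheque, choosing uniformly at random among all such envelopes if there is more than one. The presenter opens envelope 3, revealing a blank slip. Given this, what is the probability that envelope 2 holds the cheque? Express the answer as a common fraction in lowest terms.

1/3

Condition on the true location of the cheque.
If it is in envelope 1 (prior 3/11): the presenter has no choice, probability 1; weight (3/11)·1 = 3/11.
If it is in envelope 2 (prior 3/11): the presenter has 2 equally likely choices, so probability 1/2; weight (3/11)·(1/2) = 3/22.
If it is in envelope 3 (prior 5/11): the presenter opened envelope 3, so this case is ruled out; weight (5/11)·0 = 0.
The weights sum to 9/22.
So P(the cheque in envelope 2 | the presenter opened envelope 3) = (3/22) / (9/22) = 1/3.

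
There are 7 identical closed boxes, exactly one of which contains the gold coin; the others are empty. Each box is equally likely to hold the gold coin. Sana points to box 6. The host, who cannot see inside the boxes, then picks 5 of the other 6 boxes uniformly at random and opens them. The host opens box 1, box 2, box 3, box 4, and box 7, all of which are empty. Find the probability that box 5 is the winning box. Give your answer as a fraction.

1/2

Apply Bayes' rule, conditioning on where the gold coin actually is.
If it is in any of boxes 1, 2, 3, 4, and 7 (prior 1/7 each): that box was opened and seen not to hold the prize — ruled out; weight (1/7)·0 = 0 each.
If it is in either of boxes 5 and 6 (prior 1/7 each): the host picks exactly this set with probability 1/6 regardless, and none is the prize; weight (1/7)·(1/6) = 1/42 each.
The weights sum to 1/21.
So P(the gold coin in box 5 | the host opened box 1, box 2, box 3, box 4, and box 7) = (1/42) / (1/21) = 1/2.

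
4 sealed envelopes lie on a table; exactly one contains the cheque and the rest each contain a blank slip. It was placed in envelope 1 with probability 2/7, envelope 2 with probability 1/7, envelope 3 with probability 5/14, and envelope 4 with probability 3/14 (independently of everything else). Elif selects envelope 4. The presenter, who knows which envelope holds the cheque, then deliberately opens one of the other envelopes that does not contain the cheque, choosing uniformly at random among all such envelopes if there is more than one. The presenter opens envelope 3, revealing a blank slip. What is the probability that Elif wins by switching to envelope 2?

1/4

Apply Bayes' rule, conditioning on where the cheque actually is.
If it is in envelope 1 (prior 2/7): the presenter has 2 equally likely choices, so probability 1/2; weight (2/7)·(1/2) = 1/7.
If it is in envelope 2 (prior 1/7): the presenter has 2 equally likely choices, so probability 1/2; weight (1/7)·(1/2) = 1/14.
If it is in envelope 3 (prior 5/14): the presenter opened envelope 3, so this case is ruled out; weight (5/14)·0 = 0.
If it is in envelope 4 (prior 3/14): the presenter has 3 equally likely choices, so probability 1/3; weight (3/14)·(1/3) = 1/14.
The weights sum to 2/7.
So P(the cheque in envelope 2 | the presenter opened envelope 3) = (1/14) / (2/7) = 1/4.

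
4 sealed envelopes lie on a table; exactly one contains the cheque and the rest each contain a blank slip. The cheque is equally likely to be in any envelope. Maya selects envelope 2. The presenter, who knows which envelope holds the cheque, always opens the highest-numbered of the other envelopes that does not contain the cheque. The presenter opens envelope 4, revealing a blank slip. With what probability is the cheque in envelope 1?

Apply Bayes' rule, conditioning on where the cheque actually is.
If it is in any of envelopes 1, 2, and 3 (prior 1/4 each): envelope 4 is the highest-numbered option available, probability 1; weight (1/4)·1 = 1/4 each.
If it is in envelope 4 (prior 1/4): the presenter opened envelope 4, so this case is ruled out; weight (1/4)·0 = 0.
The weights sum to 3/4.
So P(the cheque in envelope 1 | the presenter opened envelope 4) = (1/4) / (3/4) = 1/3.

1/3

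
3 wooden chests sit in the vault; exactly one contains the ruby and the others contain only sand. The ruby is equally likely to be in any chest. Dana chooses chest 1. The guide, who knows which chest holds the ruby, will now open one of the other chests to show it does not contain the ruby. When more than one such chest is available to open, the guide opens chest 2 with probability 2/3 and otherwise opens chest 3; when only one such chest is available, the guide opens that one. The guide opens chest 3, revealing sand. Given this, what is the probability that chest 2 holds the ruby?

Condition on the true location of the ruby.
If it is in chest 1 (prior 1/3): chest 2 is available but not opened, probability 1/3; weight (1/3)·(1/3) = 1/9.
If it is in chest 2 (prior 1/3): only chest 3 is available, probability 1; weight (1/3)·1 = 1/3.
If it is in chest 3 (prior 1/3): the guide opened chest 3, so this case is ruled out; weight (1/3)·0 = 0.
The weights sum to 4/9.
So P(the ruby in chest 2 | the guide opened chest 3) = (1/3) / (4/9) = 3/4.

3/4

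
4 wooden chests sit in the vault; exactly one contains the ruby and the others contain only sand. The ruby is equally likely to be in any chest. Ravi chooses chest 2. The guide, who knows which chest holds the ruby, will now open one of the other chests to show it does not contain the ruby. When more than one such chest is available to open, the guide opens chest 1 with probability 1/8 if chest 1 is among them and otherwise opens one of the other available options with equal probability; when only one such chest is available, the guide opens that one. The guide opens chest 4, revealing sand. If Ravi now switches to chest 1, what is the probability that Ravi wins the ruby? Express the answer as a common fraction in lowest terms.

Condition on the true location of the ruby.
If it is in chest 1 (prior 1/4): chest 1 holds the prize so is unavailable; the guide chooses uniformly among the 2 others, probability 1/2; weight (1/4)·(1/2) = 1/8.
If it is in chest 2 (prior 1/4): chest 1 is available but not opened; chest 4 gets probability (1 − 1/8)/2 = 7/16; weight (1/4)·(7/16) = 7/64.
If it is in chest 3 (prior 1/4): chest 1 is available but not opened, probability 7/8; weight (1/4)·(7/8) = 7/32.
If it is in chest 4 (prior 1/4): the guide opened chest 4, so this case is ruled out; weight (1/4)·0 = 0.
The weights sum to 29/64.
So P(the ruby in chest 1 | the guide opened chest 4) = (1/8) / (29/64) = 8/29.

8/29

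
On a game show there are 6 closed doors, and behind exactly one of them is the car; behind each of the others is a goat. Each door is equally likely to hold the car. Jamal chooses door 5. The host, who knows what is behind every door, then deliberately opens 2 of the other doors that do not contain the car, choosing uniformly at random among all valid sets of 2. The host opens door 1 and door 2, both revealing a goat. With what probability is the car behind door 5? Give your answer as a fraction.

1/6

Consider each possible location of the car in turn.
If it is behind either of doors 1 and 2 (prior 1/6 each): that door was opened and seen not to hold the prize — ruled out; weight (1/6)·0 = 0 each.
If it is behind any of doors 3, 4, and 6 (prior 1/6 each): the host has 6 equally likely choices, so probability 1/6; weight (1/6)·(1/6) = 1/36 each.
If it is behind door 5 (prior 1/6): the host has 10 equally likely choices, so probability 1/10; weight (1/6)·(1/10) = 1/60.
The weights sum to 1/10.
So P(the car behind door 5 | the host opened door 1 and door 2) = (1/60) / (1/10) = 1/6.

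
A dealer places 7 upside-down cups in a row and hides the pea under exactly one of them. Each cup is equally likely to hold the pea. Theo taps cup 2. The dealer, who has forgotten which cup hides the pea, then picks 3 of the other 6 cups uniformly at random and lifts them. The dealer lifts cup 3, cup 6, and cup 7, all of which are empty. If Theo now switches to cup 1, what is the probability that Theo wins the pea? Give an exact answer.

Consider each possible location of the pea in turn.
If it is under any of cups 1, 2, 4, and 5 (prior 1/7 each): the dealer picks exactly this set with probability 1/20 regardless, and none is the prize; weight (1/7)·(1/20) = 1/140 each.
If it is under any of cups 3, 6, and 7 (prior 1/7 each): that cup was opened and seen not to hold the prize — ruled out; weight (1/7)·0 = 0 each.
The weights sum to 1/35.
So P(the pea under cup 1 | the dealer opened cup 3, cup 6, and cup 7) = (1/140) / (1/35) = 1/4.

1/4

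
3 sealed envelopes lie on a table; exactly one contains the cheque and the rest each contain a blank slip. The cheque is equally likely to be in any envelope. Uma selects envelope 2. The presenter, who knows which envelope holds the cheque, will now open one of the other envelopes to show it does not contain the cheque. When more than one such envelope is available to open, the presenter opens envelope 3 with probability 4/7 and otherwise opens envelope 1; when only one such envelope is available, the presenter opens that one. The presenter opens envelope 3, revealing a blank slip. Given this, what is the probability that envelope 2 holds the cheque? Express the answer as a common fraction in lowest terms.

Consider each possible location of the cheque in turn.
If it is in envelope 1 (prior 1/3): only envelope 3 is available, probability 1; weight (1/3)·1 = 1/3.
If it is in envelope 2 (prior 1/3): envelope 3 is available, opened with probability 4/7; weight (1/3)·(4/7) = 4/21.
If it is in envelope 3 (prior 1/3): the presenter opened envelope 3, so this case is ruled out; weight (1/3)·0 = 0.
The weights sum to 11/21.
So P(the cheque in envelope 2 | the presenter opened envelope 3) = (4/21) / (11/21) = 4/11.

4/11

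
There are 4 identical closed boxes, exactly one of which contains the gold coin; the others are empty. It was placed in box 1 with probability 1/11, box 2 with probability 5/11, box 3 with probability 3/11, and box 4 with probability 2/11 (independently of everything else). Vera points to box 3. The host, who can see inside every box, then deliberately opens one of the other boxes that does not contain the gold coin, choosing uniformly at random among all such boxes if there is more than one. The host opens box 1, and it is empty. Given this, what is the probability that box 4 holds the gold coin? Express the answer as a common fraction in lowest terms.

Apply Bayes' rule, conditioning on where the gold coin actually is.
If it is in box 1 (prior 1/11): the host opened box 1, so this case is ruled out; weight (1/11)·0 = 0.
If it is in box 2 (prior 5/11): the host has 2 equally likely choices, so probability 1/2; weight (5/11)·(1/2) = 5/22.
If it is in box 3 (prior 3/11): the host has 3 equally likely choices, so probability 1/3; weight (3/11)·(1/3) = 1/11.
If it is in box 4 (prior 2/11): the host has 2 equally likely choices, so probability 1/2; weight (2/11)·(1/2) = 1/11.
The weights sum to 9/22.
So P(the gold coin in box 4 | the host opened box 1) = (1/11) / (9/22) = 2/9.

2/9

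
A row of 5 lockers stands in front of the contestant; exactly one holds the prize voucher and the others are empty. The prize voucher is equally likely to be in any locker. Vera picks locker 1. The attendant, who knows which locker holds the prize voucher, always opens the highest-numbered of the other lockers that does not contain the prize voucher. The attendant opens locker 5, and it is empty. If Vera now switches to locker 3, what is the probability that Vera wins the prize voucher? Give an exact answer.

1/4

Condition on the true location of the prize voucher.
If it is in any of lockers 1, 2, 3, and 4 (prior 1/5 each): locker 5 is the highest-numbered option available, probability 1; weight (1/5)·1 = 1/5 each.
If it is in locker 5 (prior 1/5): the attendant opened locker 5, so this case is ruled out; weight (1/5)·0 = 0.
The weights sum to 4/5.
So P(the prize voucher in locker 3 | the attendant opened locker 5) = (1/5) / (4/5) = 1/4.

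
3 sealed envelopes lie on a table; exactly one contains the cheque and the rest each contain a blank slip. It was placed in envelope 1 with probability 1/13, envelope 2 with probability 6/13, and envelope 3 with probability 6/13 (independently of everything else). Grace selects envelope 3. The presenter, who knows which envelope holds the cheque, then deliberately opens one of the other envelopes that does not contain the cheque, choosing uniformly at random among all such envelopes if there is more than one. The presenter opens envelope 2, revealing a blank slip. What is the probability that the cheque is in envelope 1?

1/4

Condition on the true location of the cheque.
If it is in envelope 1 (prior 1/13): the presenter has no choice, probability 1; weight (1/13)·1 = 1/13.
If it is in envelope 2 (prior 6/13): the presenter opened envelope 2, so this case is ruled out; weight (6/13)·0 = 0.
If it is in envelope 3 (prior 6/13): the presenter has 2 equally likely choices, so probability 1/2; weight (6/13)·(1/2) = 3/13.
The weights sum to 4/13.
So P(the cheque in envelope 1 | the presenter opened envelope 2) = (1/13) / (4/13) = 1/4.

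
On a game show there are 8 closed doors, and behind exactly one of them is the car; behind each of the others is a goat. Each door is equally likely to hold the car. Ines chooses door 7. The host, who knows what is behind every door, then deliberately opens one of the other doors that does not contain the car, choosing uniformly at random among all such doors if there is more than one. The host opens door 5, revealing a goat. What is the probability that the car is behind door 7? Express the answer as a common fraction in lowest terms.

1/8

Apply Bayes' rule, conditioning on where the car actually is.
If it is behind any of doors 1, 2, 3, 4, 6, and 8 (prior 1/8 each): the host has 6 equally likely choices, so probability 1/6; weight (1/8)·(1/6) = 1/48 each.
If it is behind door 5 (prior 1/8): the host opened door 5, so this case is ruled out; weight (1/8)·0 = 0.
If it is behind door 7 (prior 1/8): the host has 7 equally likely choices, so probability 1/7; weight (1/8)·(1/7) = 1/56.
The weights sum to 1/7.
So P(the car behind door 7 | the host opened door 5) = (1/56) / (1/7) = 1/8.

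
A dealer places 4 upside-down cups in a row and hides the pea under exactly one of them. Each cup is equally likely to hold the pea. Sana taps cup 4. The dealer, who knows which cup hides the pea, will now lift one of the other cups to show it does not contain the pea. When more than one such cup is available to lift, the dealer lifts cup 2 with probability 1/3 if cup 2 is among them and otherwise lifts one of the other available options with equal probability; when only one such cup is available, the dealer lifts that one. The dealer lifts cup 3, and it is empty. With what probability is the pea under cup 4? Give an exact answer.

2/9

Apply Bayes' rule, conditioning on where the pea actually is.
If it is under cup 1 (prior 1/4): cup 2 is available but not opened, probability 2/3; weight (1/4)·(2/3) = 1/6.
If it is under cup 2 (prior 1/4): cup 2 holds the prize so is unavailable; the dealer chooses uniformly among the 2 others, probability 1/2; weight (1/4)·(1/2) = 1/8.
If it is under cup 3 (prior 1/4): the dealer opened cup 3, so this case is ruled out; weight (1/4)·0 = 0.
If it is under cup 4 (prior 1/4): cup 2 is available but not opened; cup 3 gets probability (1 − 1/3)/2 = 1/3; weight (1/4)·(1/3) = 1/12.
The weights sum to 3/8.
So P(the pea under cup 4 | the dealer opened cup 3) = (1/12) / (3/8) = 2/9.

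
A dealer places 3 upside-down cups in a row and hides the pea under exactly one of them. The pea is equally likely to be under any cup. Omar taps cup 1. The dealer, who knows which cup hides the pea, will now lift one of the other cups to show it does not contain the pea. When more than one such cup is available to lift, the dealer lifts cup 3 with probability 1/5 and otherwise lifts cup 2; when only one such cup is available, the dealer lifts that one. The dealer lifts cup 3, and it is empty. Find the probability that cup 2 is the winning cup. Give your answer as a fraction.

Condition on the true location of the pea.
If it is under cup 1 (prior 1/3): cup 3 is available, opened with probability 1/5; weight (1/3)·(1/5) = 1/15.
If it is under cup 2 (prior 1/3): only cup 3 is available, probability 1; weight (1/3)·1 = 1/3.
If it is under cup 3 (prior 1/3): the dealer opened cup 3, so this case is ruled out; weight (1/3)·0 = 0.
The weights sum to 2/5.
So P(the pea under cup 2 | the dealer opened cup 3) = (1/3) / (2/5) = 5/6.

5/6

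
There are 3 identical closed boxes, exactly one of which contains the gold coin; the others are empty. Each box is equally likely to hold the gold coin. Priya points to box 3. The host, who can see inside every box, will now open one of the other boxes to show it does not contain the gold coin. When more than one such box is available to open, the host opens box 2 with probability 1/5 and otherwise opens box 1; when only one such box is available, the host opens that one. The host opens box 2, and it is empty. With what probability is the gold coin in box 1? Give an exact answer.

5/6

Apply Bayes' rule, conditioning on where the gold coin actually is.
If it is in box 1 (prior 1/3): only box 2 is available, probability 1; weight (1/3)·1 = 1/3.
If it is in box 2 (prior 1/3): the host opened box 2, so this case is ruled out; weight (1/3)·0 = 0.
If it is in box 3 (prior 1/3): box 2 is available, opened with probability 1/5; weight (1/3)·(1/5) = 1/15.
The weights sum to 2/5.
So P(the gold coin in box 1 | the host opened box 2) = (1/3) / (2/5) = 5/6.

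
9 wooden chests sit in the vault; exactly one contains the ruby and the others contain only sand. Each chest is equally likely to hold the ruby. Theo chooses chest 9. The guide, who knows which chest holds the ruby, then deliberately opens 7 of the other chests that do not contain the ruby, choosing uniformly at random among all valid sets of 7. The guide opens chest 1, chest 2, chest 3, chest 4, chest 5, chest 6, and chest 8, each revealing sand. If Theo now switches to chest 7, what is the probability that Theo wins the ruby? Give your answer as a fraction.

8/9

Condition on the true location of the ruby.
If it is in any of chests 1, 2, 3, 4, 5, 6, and 8 (prior 1/9 each): that chest was opened and seen not to hold the prize — ruled out; weight (1/9)·0 = 0 each.
If it is in chest 7 (prior 1/9): the guide has no choice, probability 1; weight (1/9)·1 = 1/9.
If it is in chest 9 (prior 1/9): the guide has 8 equally likely choices, so probability 1/8; weight (1/9)·(1/8) = 1/72.
The weights sum to 1/8.
So P(the ruby in chest 7 | the guide opened chest 1, chest 2, chest 3, chest 4, chest 5, chest 6, and chest 8) = (1/9) / (1/8) = 8/9.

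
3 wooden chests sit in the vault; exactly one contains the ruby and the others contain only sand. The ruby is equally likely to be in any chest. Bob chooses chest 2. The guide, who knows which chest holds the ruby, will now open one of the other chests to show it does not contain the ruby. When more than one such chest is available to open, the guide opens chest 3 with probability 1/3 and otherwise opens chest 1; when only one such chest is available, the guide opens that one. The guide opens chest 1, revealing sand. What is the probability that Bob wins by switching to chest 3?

3/5

Apply Bayes' rule, conditioning on where the ruby actually is.
If it is in chest 1 (prior 1/3): the guide opened chest 1, so this case is ruled out; weight (1/3)·0 = 0.
If it is in chest 2 (prior 1/3): chest 3 is available but not opened, probability 2/3; weight (1/3)·(2/3) = 2/9.
If it is in chest 3 (prior 1/3): only chest 1 is available, probability 1; weight (1/3)·1 = 1/3.
The weights sum to 5/9.
So P(the ruby in chest 3 | the guide opened chest 1) = (1/3) / (5/9) = 3/5.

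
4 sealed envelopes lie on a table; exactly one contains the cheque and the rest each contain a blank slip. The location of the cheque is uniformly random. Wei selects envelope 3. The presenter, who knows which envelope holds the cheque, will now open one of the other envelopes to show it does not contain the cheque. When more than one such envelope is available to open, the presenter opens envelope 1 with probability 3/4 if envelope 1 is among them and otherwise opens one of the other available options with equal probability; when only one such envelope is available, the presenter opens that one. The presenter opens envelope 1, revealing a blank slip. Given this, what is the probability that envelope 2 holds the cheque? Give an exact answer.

1/3

Apply Bayes' rule, conditioning on where the cheque actually is.
If it is in envelope 1 (prior 1/4): the presenter opened envelope 1, so this case is ruled out; weight (1/4)·0 = 0.
If it is in any of envelopes 2, 3, and 4 (prior 1/4 each): envelope 1 is available, opened with probability 3/4; weight (1/4)·(3/4) = 3/16 each.
The weights sum to 9/16.
So P(the cheque in envelope 2 | the presenter opened envelope 1) = (3/16) / (9/16) = 1/3.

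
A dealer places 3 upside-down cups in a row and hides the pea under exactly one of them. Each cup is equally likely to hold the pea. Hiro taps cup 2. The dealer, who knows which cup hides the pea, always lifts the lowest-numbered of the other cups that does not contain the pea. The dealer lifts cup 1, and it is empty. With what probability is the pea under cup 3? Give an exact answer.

Apply Bayes' rule, conditioning on where the pea actually is.
If it is under cup 1 (prior 1/3): the dealer opened cup 1, so this case is ruled out; weight (1/3)·0 = 0.
If it is under either of cups 2 and 3 (prior 1/3 each): cup 1 is the lowest-numbered option available, probability 1; weight (1/3)·1 = 1/3 each.
The weights sum to 2/3.
So P(the pea under cup 3 | the dealer opened cup 1) = (1/3) / (2/3) = 1/2.

1/2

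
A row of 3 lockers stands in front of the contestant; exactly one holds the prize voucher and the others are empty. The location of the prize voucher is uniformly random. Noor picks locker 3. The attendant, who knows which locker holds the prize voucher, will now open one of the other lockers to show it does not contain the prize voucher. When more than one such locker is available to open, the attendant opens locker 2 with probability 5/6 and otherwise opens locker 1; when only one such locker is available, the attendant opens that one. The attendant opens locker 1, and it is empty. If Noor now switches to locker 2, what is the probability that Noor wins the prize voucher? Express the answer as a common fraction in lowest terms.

Consider each possible location of the prize voucher in turn.
If it is in locker 1 (prior 1/3): the attendant opened locker 1, so this case is ruled out; weight (1/3)·0 = 0.
If it is in locker 2 (prior 1/3): only locker 1 is available, probability 1; weight (1/3)·1 = 1/3.
If it is in locker 3 (prior 1/3): locker 2 is available but not opened, probability 1/6; weight (1/3)·(1/6) = 1/18.
The weights sum to 7/18.
So P(the prize voucher in locker 2 | the attendant opened locker 1) = (1/3) / (7/18) = 6/7.

6/7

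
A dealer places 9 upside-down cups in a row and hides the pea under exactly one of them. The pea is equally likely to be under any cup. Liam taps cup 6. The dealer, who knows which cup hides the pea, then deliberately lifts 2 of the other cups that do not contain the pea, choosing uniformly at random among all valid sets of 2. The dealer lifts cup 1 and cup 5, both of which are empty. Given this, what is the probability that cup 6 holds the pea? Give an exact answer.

Consider each possible location of the pea in turn.
If it is under either of cups 1 and 5 (prior 1/9 each): that cup was opened and seen not to hold the prize — ruled out; weight (1/9)·0 = 0 each.
If it is under any of cups 2, 3, 4, 7, 8, and 9 (prior 1/9 each): the dealer has 21 equally likely choices, so probability 1/21; weight (1/9)·(1/21) = 1/189 each.
If it is under cup 6 (prior 1/9): the dealer has 28 equally likely choices, so probability 1/28; weight (1/9)·(1/28) = 1/252.
The weights sum to 1/28.
So P(the pea under cup 6 | the dealer opened cup 1 and cup 5) = (1/252) / (1/28) = 1/9.

1/9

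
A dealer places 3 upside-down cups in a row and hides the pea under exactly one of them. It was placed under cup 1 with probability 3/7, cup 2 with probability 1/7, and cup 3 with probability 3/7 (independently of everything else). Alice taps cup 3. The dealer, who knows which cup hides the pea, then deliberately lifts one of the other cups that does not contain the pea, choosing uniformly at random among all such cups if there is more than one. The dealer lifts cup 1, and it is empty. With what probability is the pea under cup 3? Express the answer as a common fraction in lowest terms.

Apply Bayes' rule, conditioning on where the pea actually is.
If it is under cup 1 (prior 3/7): the dealer opened cup 1, so this case is ruled out; weight (3/7)·0 = 0.
If it is under cup 2 (prior 1/7): the dealer has no choice, probability 1; weight (1/7)·1 = 1/7.
If it is under cup 3 (prior 3/7): the dealer has 2 equally likely choices, so probability 1/2; weight (3/7)·(1/2) = 3/14.
The weights sum to 5/14.
So P(the pea under cup 3 | the dealer opened cup 1) = (3/14) / (5/14) = 3/5.

3/5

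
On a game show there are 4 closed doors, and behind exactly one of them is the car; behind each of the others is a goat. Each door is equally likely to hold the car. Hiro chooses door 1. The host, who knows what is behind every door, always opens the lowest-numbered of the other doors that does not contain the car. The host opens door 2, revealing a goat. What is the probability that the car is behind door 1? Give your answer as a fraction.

1/3

Apply Bayes' rule, conditioning on where the car actually is.
If it is behind any of doors 1, 3, and 4 (prior 1/4 each): door 2 is the lowest-numbered option available, probability 1; weight (1/4)·1 = 1/4 each.
If it is behind door 2 (prior 1/4): the host opened door 2, so this case is ruled out; weight (1/4)·0 = 0.
The weights sum to 3/4.
So P(the car behind door 1 | the host opened door 2) = (1/4) / (3/4) = 1/3.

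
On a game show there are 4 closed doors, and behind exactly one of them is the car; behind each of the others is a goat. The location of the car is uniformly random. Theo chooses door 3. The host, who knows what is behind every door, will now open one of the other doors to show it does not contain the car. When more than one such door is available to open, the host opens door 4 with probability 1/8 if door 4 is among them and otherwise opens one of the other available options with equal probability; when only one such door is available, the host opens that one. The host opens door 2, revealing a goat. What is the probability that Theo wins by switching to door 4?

Condition on the true location of the car.
If it is behind door 1 (prior 1/4): door 4 is available but not opened, probability 7/8; weight (1/4)·(7/8) = 7/32.
If it is behind door 2 (prior 1/4): the host opened door 2, so this case is ruled out; weight (1/4)·0 = 0.
If it is behind door 3 (prior 1/4): door 4 is available but not opened; door 2 gets probability (1 − 1/8)/2 = 7/16; weight (1/4)·(7/16) = 7/64.
If it is behind door 4 (prior 1/4): door 4 holds the prize so is unavailable; the host chooses uniformly among the 2 others, probability 1/2; weight (1/4)·(1/2) = 1/8.
The weights sum to 29/64.
So P(the car behind door 4 | the host opened door 2) = (1/8) / (29/64) = 8/29.

8/29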